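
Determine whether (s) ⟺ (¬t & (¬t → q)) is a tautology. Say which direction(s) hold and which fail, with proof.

Both directions fail.

[⇒] This fails. Under t = F, s = T, q = F, the left side is true but the right side is false.

[⇐] This fails. Under t = F, s = F, q = T, the left side is false but the right side is true.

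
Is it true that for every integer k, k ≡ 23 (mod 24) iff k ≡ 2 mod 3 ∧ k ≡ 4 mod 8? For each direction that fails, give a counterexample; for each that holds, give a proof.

[⇒] This fails: k = 23 gives 23 ≡ 23 (mod 24) but 23 ≡ 7 (mod 8), so the conjunction on the right does not hold.

[⇐] This fails: k = 20 satisfies both congruences on the right (20 ≡ 2 mod 3 and 20 ≡ 4 mod 8) yet 20 ≡ 20 (mod 24), not 23.

Neither implication holds.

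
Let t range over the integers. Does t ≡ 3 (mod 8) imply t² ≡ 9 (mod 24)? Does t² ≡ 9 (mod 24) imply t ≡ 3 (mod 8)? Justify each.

(⇒) fails and (⇐) fails.

(⇒) This fails: take t = 11. Then 11 ≡ 3 (mod 8), but 11² = 121 ≡ 1 (mod 24), not 9.

(⇐) This fails: take t = 9. Then 9² = 81 ≡ 9 (mod 24), yet 9 ≡ 1 (mod 8), not 3.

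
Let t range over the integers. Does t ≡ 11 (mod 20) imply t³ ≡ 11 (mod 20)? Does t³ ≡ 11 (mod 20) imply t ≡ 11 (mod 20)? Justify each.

[⇒] Suppose t ≡ 11 (mod 20). Write t = 20j + 11. Then (20j + 11)³ = 8000j³ + 13200j² + 7260j + 1331 = 20(400j³ + 660j² + 363j + 66) + 11, so t³ ≡ 11 (mod 20).

[⇐] Conversely, suppose t³ ≡ 11 (mod 20). The only residue r in {0, …, 19} with r³ ≡ 11 (mod 20) is r = 11, so t ≡ 11 (mod 20).

Both implications hold.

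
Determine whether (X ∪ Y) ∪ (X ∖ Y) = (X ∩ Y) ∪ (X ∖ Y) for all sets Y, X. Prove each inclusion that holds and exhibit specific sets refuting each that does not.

Forward inclusion. This inclusion fails. Take Y = {1}, X = ∅; then 1 ∈ (X ∪ Y) ∪ (X ∖ Y) but 1 ∉ (X ∩ Y) ∪ (X ∖ Y).

Reverse inclusion. Let x ∈ (X ∩ Y) ∪ (X ∖ Y). Then either x ∈ X and x ∉ Y; or x ∈ Y ∩ X. In each case x ∈ (X ∪ Y) ∪ (X ∖ Y), so (X ∩ Y) ∪ (X ∖ Y) ⊆ (X ∪ Y) ∪ (X ∖ Y).

Only the reverse inclusion holds.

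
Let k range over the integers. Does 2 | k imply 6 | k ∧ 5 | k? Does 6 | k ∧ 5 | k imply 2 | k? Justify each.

(⇒) fails; (⇐) holds.

Forward direction. This fails: take k = 2. Certainly 2 ∣ 2, but 6 ∤ 2.

Converse. Suppose 6 ∣ k and 5 ∣ k. Any common multiple of 6 and 5 is a multiple of their lcm; here gcd(6, 5) = 1, so lcm(6, 5) = 6·5 = 30, so 30 ∣ k. Since 2 ∣ 30, it follows that 2 ∣ k.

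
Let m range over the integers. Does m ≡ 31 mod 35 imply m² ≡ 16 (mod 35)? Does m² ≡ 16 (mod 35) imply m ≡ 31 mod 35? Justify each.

The forward direction holds; the converse fails.

(⟹) Suppose m ≡ 31 mod 35. Write m = 35j + 31. Then (35j + 31)² = 1225j² + 2170j + 961 = 35(35j² + 62j + 27) + 16, so m² ≡ 16 (mod 35).

(⟸) This fails: take m = 4. Then 4² = 16 ≡ 16 (mod 35), yet 4 ≡ 4 (mod 35), not 31.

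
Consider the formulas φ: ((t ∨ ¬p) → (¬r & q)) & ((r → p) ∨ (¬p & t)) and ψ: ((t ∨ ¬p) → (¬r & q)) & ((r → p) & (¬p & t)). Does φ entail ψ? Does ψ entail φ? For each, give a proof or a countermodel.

(⇒) fails; (⇐) holds.

(⇒) This fails. Under q = T, p = F, r = F, t = F, the left side is true but the right side is false.

(⇐) Assume the antecedent. If q is true, the antecedent forces (q = T, p = F, r = F, t = T), and the consequent holds there. If q is false, the antecedent cannot hold. Either way the consequent holds.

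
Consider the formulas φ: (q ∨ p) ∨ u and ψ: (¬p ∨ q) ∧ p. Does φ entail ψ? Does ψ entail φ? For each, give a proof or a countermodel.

Forward direction. This fails. Under u = T, q = F, p = F, the left side is true but the right side is false.

Converse. Assume the antecedent. If u is true, (q ∨ p) ∨ u reduces to true regardless of the other variables. If u is false, the antecedent forces (u = F, q = T, p = T), and (q ∨ p) ∨ u holds there. Either way (q ∨ p) ∨ u holds.

The forward direction fails; the converse holds.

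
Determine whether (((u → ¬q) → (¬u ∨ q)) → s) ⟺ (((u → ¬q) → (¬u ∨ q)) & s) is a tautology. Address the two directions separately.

[⇐] Assume the antecedent. If u is true, the antecedent forces (u = T, q = T, s = T), and ((u → ¬q) → (¬u ∨ q)) → s holds there. If u is false, the antecedent forces (u = F, q = F, s = T) or (u = F, q = T, s = T), and ((u → ¬q) → (¬u ∨ q)) → s holds there. Either way ((u → ¬q) → (¬u ∨ q)) → s holds.

[⇒] This fails. Under u = T, q = F, s = F, the left side is true but the right side is false.

The forward direction fails; the converse holds.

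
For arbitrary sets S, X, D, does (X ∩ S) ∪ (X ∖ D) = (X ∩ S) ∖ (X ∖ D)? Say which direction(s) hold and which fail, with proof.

(⊆) fails; (⊇) holds.

(⟹) This inclusion fails. Take S = ∅, X = {1}, D = ∅; then 1 ∈ (X ∩ S) ∪ (X ∖ D) but 1 ∉ (X ∩ S) ∖ (X ∖ D).

(⟸) Let x ∈ (X ∩ S) ∖ (X ∖ D). Then x ∈ S ∩ X ∩ D, from which x ∈ (X ∩ S) ∪ (X ∖ D).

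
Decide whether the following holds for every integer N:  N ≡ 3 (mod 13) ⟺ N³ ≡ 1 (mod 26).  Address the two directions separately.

Both directions fail.

[⇒] This fails: take N = 16. Then 16 ≡ 3 (mod 13), but 16³ = 4096 ≡ 14 (mod 26), not 1.

[⇐] This fails: take N = 1. Then 1³ = 1 ≡ 1 (mod 26), yet 1 ≡ 1 (mod 13), not 3.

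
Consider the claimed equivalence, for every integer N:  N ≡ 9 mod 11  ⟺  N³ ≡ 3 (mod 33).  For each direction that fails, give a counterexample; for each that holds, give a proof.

Converse. The residues r modulo 33 with r³ ≡ 3 (mod 33) are exactly {9}, and each is ≡ 9 (mod 11).

Forward direction. This fails: take N = 20. Then 20 ≡ 9 (mod 11), but 20³ = 8000 ≡ 14 (mod 33), not 3.

Only the reverse direction holds.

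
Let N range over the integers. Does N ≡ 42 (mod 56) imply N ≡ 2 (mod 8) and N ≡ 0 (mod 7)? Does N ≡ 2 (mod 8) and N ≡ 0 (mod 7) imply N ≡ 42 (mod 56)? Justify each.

(⟹) Suppose N ≡ 42 (mod 56); write N = 56j + 42. Since 8 ∣ 56, reducing mod 8 gives N ≡ 42 ≡ 2 (mod 8); since 7 ∣ 56, reducing mod 7 gives N ≡ 42 ≡ 0 (mod 7).

(⟸) Conversely, if N ≡ 2 (mod 8) and N ≡ 0 (mod 7), then by the Chinese remainder theorem N ≡ 42 (mod 56). This is exactly N ≡ 42 (mod 56).

Both implications hold.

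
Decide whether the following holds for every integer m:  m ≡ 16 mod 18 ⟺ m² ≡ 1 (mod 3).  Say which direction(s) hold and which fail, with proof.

(⇒) Suppose m ≡ 16 (mod 18). Then m² ≡ 16² = 256 (mod 18), and since 3 ∣ 18, also m² ≡ 1 (mod 3).

(⇐) This fails: take m = 1. Then 1² = 1 ≡ 1 (mod 3), yet 1 ≡ 1 (mod 18), not 16.

The forward direction holds; the converse fails.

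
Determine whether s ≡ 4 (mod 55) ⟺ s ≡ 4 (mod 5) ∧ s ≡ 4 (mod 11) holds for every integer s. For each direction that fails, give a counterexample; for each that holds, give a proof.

(→) Suppose s ≡ 4 (mod 55); write s = 55j + 4. Since 5 ∣ 55, reducing mod 5 gives s ≡ 4 (mod 5); since 11 ∣ 55, reducing mod 11 gives s ≡ 4 (mod 11).

(←) Conversely, if s ≡ 4 (mod 5) and s ≡ 4 (mod 11), then by the Chinese remainder theorem s ≡ 4 (mod 55). This is exactly s ≡ 4 (mod 55).

Both directions hold.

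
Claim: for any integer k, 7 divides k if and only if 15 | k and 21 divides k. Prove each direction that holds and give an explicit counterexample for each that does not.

[⇒] This fails: take k = 7. Certainly 7 ∣ 7, but 15 ∤ 7.

[⇐] Suppose 15 ∣ k and 21 ∣ k. Any common multiple of 15 and 21 is a multiple of their lcm; here lcm(15, 21) = 15·21/gcd(15, 21) = 315/3 = 105, so 105 ∣ k. Since 7 ∣ 105, it follows that 7 ∣ k.

Only the converse holds.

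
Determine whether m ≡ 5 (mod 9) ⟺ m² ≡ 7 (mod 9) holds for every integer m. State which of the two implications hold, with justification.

(⟹) Suppose m ≡ 5 (mod 9). Write m = 9j + 5. Then (9j + 5)² = 81j² + 90j + 25 = 9(9j² + 10j + 2) + 7, so m² ≡ 7 (mod 9).

(⟸) This fails: take m = 4. Then 4² = 16 ≡ 7 (mod 9), yet 4 ≡ 4 (mod 9), not 5.

Not equivalent: only (⇒) holds.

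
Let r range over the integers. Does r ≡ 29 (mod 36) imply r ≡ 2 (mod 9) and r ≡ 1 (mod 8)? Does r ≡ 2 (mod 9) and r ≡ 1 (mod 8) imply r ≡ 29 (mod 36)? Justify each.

(⇒) This fails: r = 29 gives 29 ≡ 29 (mod 36) but 29 ≡ 5 (mod 8), so the conjunction on the right does not hold.

(⇐) Conversely, if r ≡ 2 (mod 9) and r ≡ 1 (mod 8), then by the Chinese remainder theorem r ≡ 65 (mod 72). Since 65 ≡ 29 (mod 36) and 36 ∣ 72, we get r ≡ 29 (mod 36).

Not equivalent: only (⇐) holds.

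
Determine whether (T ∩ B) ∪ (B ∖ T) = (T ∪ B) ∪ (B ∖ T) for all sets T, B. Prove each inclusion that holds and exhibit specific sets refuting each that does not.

The sets are not equal: only the forward inclusion holds.

(⟸) This inclusion fails. Take T = {1}, B = ∅; then 1 ∈ (T ∪ B) ∪ (B ∖ T) but 1 ∉ (T ∩ B) ∪ (B ∖ T).

(⟹) Let x ∈ (T ∩ B) ∪ (B ∖ T). Then either x ∈ B and x ∉ T; or x ∈ T ∩ B. In each case x ∈ (T ∪ B) ∪ (B ∖ T), so (T ∩ B) ∪ (B ∖ T) ⊆ (T ∪ B) ∪ (B ∖ T).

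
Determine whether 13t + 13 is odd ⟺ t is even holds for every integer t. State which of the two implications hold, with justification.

(→) Suppose 13t + 13 is odd. Since 13 is odd, 13t and t have the same parity, so 13t + 13 ≡ t + 13 (mod 2). As 13 is odd, 13t + 13 is odd exactly when t is even. Thus t is even.

(←) Conversely, suppose t is even; write t = 2j. Then 13t + 13 = 13·(2j) + 13 = 2·13j + 13, which is odd.

Both directions hold.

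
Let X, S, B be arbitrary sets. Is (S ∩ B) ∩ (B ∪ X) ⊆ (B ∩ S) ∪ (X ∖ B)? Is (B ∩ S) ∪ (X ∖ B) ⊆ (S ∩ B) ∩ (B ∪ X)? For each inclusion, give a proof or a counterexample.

Reverse inclusion. This inclusion fails. Take X = {1}, S = ∅, B = ∅; then 1 ∈ (B ∩ S) ∪ (X ∖ B) but 1 ∉ (S ∩ B) ∩ (B ∪ X).

Forward inclusion. Let x ∈ (S ∩ B) ∩ (B ∪ X). Then either x ∈ S ∩ B and x ∉ X; or x ∈ X ∩ S ∩ B. In each case x ∈ (B ∩ S) ∪ (X ∖ B), so (S ∩ B) ∩ (B ∪ X) ⊆ (B ∩ S) ∪ (X ∖ B).

The sets are not equal: only the forward inclusion holds.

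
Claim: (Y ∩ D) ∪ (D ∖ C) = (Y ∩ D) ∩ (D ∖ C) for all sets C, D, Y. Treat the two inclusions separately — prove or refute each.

Only the reverse inclusion holds.

(⊇) Let x ∈ (Y ∩ D) ∩ (D ∖ C). Then x ∈ D ∩ Y and x ∉ C, from which x ∈ (Y ∩ D) ∪ (D ∖ C).

(⊆) This inclusion fails. Take C = ∅, D = {1}, Y = ∅; then 1 ∈ (Y ∩ D) ∪ (D ∖ C) but 1 ∉ (Y ∩ D) ∩ (D ∖ C).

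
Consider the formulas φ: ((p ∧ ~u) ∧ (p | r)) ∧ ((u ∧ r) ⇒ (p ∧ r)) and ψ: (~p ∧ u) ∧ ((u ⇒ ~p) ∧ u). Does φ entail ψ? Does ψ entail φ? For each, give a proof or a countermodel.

(⇒) This fails. Under p = T, r = F, u = F, the left side is true but the right side is false.

(⇐) This fails. Under p = F, r = F, u = T, the left side is false but the right side is true.

Neither direction holds.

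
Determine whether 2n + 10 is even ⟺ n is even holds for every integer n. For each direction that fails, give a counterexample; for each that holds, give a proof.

(→) This fails: take n = 1. Then 2n + 10 = 12, which is even, yet n = 1 is odd, not even.

(←) Suppose n is even. Since 2 is even, 2n is even for every n, so 2n + 10 has the same parity as 10, which is even. Hence 2n + 10 is even.

Not equivalent: only (⇐) holds.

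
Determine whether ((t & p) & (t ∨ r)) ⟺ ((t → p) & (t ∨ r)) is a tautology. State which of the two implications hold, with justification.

(⟹) Assume the antecedent. If t is true, the antecedent forces (t = T, p = T, r = F) or (t = T, p = T, r = T), and (t → p) & (t ∨ r) holds there. If t is false, the antecedent cannot hold. Either way (t → p) & (t ∨ r) holds.

(⟸) This fails. Under t = F, p = F, r = T, the left side is false but the right side is true.

Not equivalent: only (⇒) holds.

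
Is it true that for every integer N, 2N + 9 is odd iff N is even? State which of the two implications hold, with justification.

(→) This fails: take N = 3. Then 2N + 9 = 15, which is odd, yet N = 3 is odd, not even.

(←) Suppose N is even. Since 2 is even, 2N is even for every N, so 2N + 9 has the same parity as 9, which is odd. Hence 2N + 9 is odd.

Only the reverse direction holds.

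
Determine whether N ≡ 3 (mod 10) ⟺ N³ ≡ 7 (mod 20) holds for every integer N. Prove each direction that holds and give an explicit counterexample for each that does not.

(⇒) fails; (⇐) holds.

(⟸) The residues r modulo 20 with r³ ≡ 7 (mod 20) are exactly {3}, and each is ≡ 3 (mod 10).

(⟹) This fails: take N = 13. Then 13 ≡ 3 (mod 10), but 13³ = 2197 ≡ 17 (mod 20), not 7.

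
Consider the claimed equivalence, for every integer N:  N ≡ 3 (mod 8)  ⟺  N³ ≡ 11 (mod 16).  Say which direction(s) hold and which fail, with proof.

(⇒) fails; (⇐) holds.

[⇒] This fails: take N = 11. Then 11 ≡ 3 (mod 8), but 11³ = 1331 ≡ 3 (mod 16), not 11.

[⇐] Conversely, the residues r modulo 16 with r³ ≡ 11 (mod 16) are exactly {3}, and each is ≡ 3 (mod 8).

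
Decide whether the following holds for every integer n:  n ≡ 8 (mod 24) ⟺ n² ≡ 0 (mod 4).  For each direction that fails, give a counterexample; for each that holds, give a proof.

Forward direction. Suppose n ≡ 8 (mod 24). Then n² ≡ 8² = 64 (mod 24), and since 4 ∣ 24, also n² ≡ 0 (mod 4).

Converse. This fails: take n = 0. Then 0² = 0 ≡ 0 (mod 4), yet 0 ≡ 0 (mod 24), not 8.

Not equivalent: only (⇒) holds.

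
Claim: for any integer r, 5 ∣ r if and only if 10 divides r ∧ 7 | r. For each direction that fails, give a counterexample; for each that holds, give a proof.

(⇐) Suppose 10 ∣ r and 7 ∣ r. Any common multiple of 10 and 7 is a multiple of their lcm; here gcd(10, 7) = 1, so lcm(10, 7) = 10·7 = 70, so 70 ∣ r. Since 5 ∣ 70, it follows that 5 ∣ r.

(⇒) This fails: take r = 5. Certainly 5 ∣ 5, but 10 ∤ 5.

Only the converse holds.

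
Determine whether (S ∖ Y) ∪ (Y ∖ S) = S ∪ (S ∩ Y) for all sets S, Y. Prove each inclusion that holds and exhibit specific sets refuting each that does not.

Both inclusions fail.

Forward inclusion. This inclusion fails. Take S = ∅, Y = {1}; then 1 ∈ (S ∖ Y) ∪ (Y ∖ S) but 1 ∉ S ∪ (S ∩ Y).

Reverse inclusion. This inclusion fails. Take S = {1}, Y = {1}; then 1 ∈ S ∪ (S ∩ Y) but 1 ∉ (S ∖ Y) ∪ (Y ∖ S).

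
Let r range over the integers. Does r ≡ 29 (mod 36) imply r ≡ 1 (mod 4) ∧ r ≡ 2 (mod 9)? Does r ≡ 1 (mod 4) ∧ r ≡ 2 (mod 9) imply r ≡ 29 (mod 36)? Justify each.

(⟹) Suppose r ≡ 29 (mod 36); write r = 36j + 29. Since 4 ∣ 36, reducing mod 4 gives r ≡ 29 ≡ 1 (mod 4); since 9 ∣ 36, reducing mod 9 gives r ≡ 29 ≡ 2 (mod 9).

(⟸) Conversely, if r ≡ 1 (mod 4) and r ≡ 2 (mod 9), then by the Chinese remainder theorem r ≡ 29 (mod 36). This is exactly r ≡ 29 (mod 36).

Equivalent; both directions hold.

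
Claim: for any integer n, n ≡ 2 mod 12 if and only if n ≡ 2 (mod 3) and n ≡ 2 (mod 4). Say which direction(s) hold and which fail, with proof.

Both directions hold.

Forward direction. Suppose n ≡ 2 (mod 12); write n = 12j + 2. Since 3 ∣ 12, reducing mod 3 gives n ≡ 2 (mod 3); since 4 ∣ 12, reducing mod 4 gives n ≡ 2 (mod 4).

Converse. If n ≡ 2 (mod 3) and n ≡ 2 (mod 4), then by the Chinese remainder theorem n ≡ 2 (mod 12). This is exactly n ≡ 2 (mod 12).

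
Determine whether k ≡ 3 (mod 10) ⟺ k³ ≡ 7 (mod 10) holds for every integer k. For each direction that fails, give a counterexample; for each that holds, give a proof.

(⇒) Suppose k ≡ 3 (mod 10). Write k = 10j + 3. Then (10j + 3)³ = 1000j³ + 900j² + 270j + 27 = 10(100j³ + 90j² + 27j + 2) + 7, so k³ ≡ 7 (mod 10).

(⇐) For the converse, argue contrapositively. If k ≢ 3 (mod 10), then k is congruent to one of 0, 1, 2, 4, 5, 6, 7, 8, 9 modulo 10, and these give k³ ≡ 0, 1, 8, 4, 5, 6, 3, 2, 9 respectively — never 7.

The biconditional holds.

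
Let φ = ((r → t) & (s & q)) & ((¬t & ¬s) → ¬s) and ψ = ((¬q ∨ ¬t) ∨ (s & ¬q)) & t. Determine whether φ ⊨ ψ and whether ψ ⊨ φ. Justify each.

(→) This fails. Under s = T, t = F, r = F, q = T, the left side is true but the right side is false.

(←) This fails. Under s = F, t = T, r = F, q = F, the left side is false but the right side is true.

Neither implication holds.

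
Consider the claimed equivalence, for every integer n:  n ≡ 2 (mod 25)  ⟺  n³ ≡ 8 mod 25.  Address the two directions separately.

(⟸) Suppose n³ ≡ 8 (mod 25). The only residue r in {0, …, 24} with r³ ≡ 8 (mod 25) is r = 2, so n ≡ 2 (mod 25).

(⟹) Suppose n ≡ 2 (mod 25). Write n = 25j + 2. Then (25j + 2)³ = 15625j³ + 3750j² + 300j + 8 = 25(625j³ + 150j² + 12j) + 8, so n³ ≡ 8 (mod 25).

Equivalent; both directions hold.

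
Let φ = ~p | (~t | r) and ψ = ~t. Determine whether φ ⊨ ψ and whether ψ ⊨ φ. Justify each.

(⇒) fails; (⇐) holds.

(⇒) This fails. Under t = T, r = F, p = F, the left side is true but the right side is false.

(⇐) Assume the antecedent. If t is true, the antecedent cannot hold. If t is false, ~p | (~t | r) reduces to true regardless of the other variables. Either way ~p | (~t | r) holds.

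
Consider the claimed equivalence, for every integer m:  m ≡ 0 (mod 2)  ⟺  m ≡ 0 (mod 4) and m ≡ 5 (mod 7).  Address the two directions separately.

The forward direction fails; the converse holds.

[⇒] This fails: m = 0 gives 0 ≡ 0 (mod 2) but 0 ≡ 0 (mod 7), so the conjunction on the right does not hold.

[⇐] Conversely, if m ≡ 0 (mod 4) and m ≡ 5 (mod 7), then by the Chinese remainder theorem m ≡ 12 (mod 28). Since 12 ≡ 0 (mod 2) and 2 ∣ 28, we get m ≡ 0 (mod 2).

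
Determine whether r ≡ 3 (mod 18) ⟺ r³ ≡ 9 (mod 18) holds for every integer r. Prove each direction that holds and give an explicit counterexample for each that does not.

(⟹) Suppose r ≡ 3 (mod 18). Write r = 18j + 3. Then (18j + 3)³ = 5832j³ + 2916j² + 486j + 27 = 18(324j³ + 162j² + 27j + 1) + 9, so r³ ≡ 9 (mod 18).

(⟸) This fails: take r = 9. Then 9³ = 729 ≡ 9 (mod 18), yet 9 ≡ 9 (mod 18), not 3.

Not equivalent: only (⇒) holds.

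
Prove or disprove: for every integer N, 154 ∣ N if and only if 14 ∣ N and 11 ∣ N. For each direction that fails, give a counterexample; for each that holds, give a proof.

Forward direction. If 154 ∣ N, write N = 154q. Since 154 = 11·14, N = 14·(11q), so 14 ∣ N; and since 154 = 14·11, N = 11·(14q), so 11 ∣ N.

Converse. Suppose 14 ∣ N and 11 ∣ N. Any common multiple of 14 and 11 is a multiple of their lcm; here gcd(14, 11) = 1, so lcm(14, 11) = 14·11 = 154, so 154 ∣ N.

Equivalent; both directions hold.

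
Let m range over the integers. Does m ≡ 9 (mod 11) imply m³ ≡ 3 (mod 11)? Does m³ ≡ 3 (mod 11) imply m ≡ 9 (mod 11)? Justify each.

Both implications hold.

Forward direction. Suppose m ≡ 9 (mod 11). Write m = 11j + 9. Then (11j + 9)³ = 1331j³ + 3267j² + 2673j + 729 = 11(121j³ + 297j² + 243j + 66) + 3, so m³ ≡ 3 (mod 11).

Converse. Suppose m³ ≡ 3 (mod 11). The only residue r in {0, …, 10} with r³ ≡ 3 (mod 11) is r = 9, so m ≡ 9 (mod 11).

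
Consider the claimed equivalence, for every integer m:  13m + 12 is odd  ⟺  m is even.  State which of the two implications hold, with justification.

(→) This fails: m = 3 gives 13m + 12 = 51, which is odd, but 3 is odd, not even.

(←) This also fails: m = 4 is even, but 13m + 12 = 64 is even, not odd.

Both directions fail.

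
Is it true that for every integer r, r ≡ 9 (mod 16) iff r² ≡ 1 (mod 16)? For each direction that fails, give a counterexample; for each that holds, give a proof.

Only the forward direction holds.

(⇒) Suppose r ≡ 9 (mod 16). Write r = 16j + 9. Then (16j + 9)² = 256j² + 288j + 81 = 16(16j² + 18j + 5) + 1, so r² ≡ 1 (mod 16).

(⇐) This fails: take r = 1. Then 1² = 1 ≡ 1 (mod 16), yet 1 ≡ 1 (mod 16), not 9.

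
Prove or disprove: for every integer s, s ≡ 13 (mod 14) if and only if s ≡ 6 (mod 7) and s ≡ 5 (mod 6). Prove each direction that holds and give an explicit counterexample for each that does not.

(⇒) This fails: s = 27 gives 27 ≡ 13 (mod 14) but 27 ≡ 3 (mod 6), so the conjunction on the right does not hold.

(⇐) Conversely, if s ≡ 6 (mod 7) and s ≡ 5 (mod 6), then by the Chinese remainder theorem s ≡ 41 (mod 42). Since 41 ≡ 13 (mod 14) and 14 ∣ 42, we get s ≡ 13 (mod 14).

Not equivalent: only (⇐) holds.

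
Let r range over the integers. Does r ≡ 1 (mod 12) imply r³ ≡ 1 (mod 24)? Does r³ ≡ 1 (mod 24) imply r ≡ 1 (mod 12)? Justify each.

Only the reverse direction holds.

(→) This fails: take r = 13. Then 13 ≡ 1 (mod 12), but 13³ = 2197 ≡ 13 (mod 24), not 1.

(←) Conversely, the residues r modulo 24 with r³ ≡ 1 (mod 24) are exactly {1}, and each is ≡ 1 (mod 12).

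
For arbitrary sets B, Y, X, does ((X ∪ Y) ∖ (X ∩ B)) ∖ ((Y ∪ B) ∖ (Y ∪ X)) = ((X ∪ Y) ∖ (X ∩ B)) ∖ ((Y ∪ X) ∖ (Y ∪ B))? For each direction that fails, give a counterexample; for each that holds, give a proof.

Only the reverse inclusion holds.

(⊆) This inclusion fails. Take B = ∅, Y = ∅, X = {1}; then 1 ∈ ((X ∪ Y) ∖ (X ∩ B)) ∖ ((Y ∪ B) ∖ (Y ∪ X)) but 1 ∉ ((X ∪ Y) ∖ (X ∩ B)) ∖ ((Y ∪ X) ∖ (Y ∪ B)).

(⊇) Let x ∈ ((X ∪ Y) ∖ (X ∩ B)) ∖ ((Y ∪ X) ∖ (Y ∪ B)). Then either x ∈ Y and x ∉ B, X; or x ∈ B ∩ Y and x ∉ X; or x ∈ Y ∩ X and x ∉ B. In each case x ∈ ((X ∪ Y) ∖ (X ∩ B)) ∖ ((Y ∪ B) ∖ (Y ∪ X)), so ((X ∪ Y) ∖ (X ∩ B)) ∖ ((Y ∪ X) ∖ (Y ∪ B)) ⊆ ((X ∪ Y) ∖ (X ∩ B)) ∖ ((Y ∪ B) ∖ (Y ∪ X)).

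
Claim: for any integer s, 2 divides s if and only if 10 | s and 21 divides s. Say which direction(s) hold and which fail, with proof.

Only the converse holds.

[⇐] Suppose 10 ∣ s and 21 ∣ s. Any common multiple of 10 and 21 is a multiple of their lcm; here gcd(10, 21) = 1, so lcm(10, 21) = 10·21 = 210, so 210 ∣ s. Since 2 ∣ 210, it follows that 2 ∣ s.

[⇒] This fails: take s = 2. Certainly 2 ∣ 2, but 10 ∤ 2.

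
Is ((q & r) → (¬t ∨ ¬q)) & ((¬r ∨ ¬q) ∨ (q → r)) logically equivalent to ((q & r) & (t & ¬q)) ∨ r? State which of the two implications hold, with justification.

(⇒) This fails. Under r = F, q = F, t = F, the left side is true but the right side is false.

(⇐) This fails. Under r = T, q = T, t = T, the left side is false but the right side is true.

(⇒) fails and (⇐) fails.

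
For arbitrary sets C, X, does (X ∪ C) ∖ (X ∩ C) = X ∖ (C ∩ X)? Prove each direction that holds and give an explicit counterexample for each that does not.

The sets are not equal: only the reverse inclusion holds.

Forward inclusion. This inclusion fails. Take C = {1}, X = ∅; then 1 ∈ (X ∪ C) ∖ (X ∩ C) but 1 ∉ X ∖ (C ∩ X).

Reverse inclusion. Let x ∈ X ∖ (C ∩ X). Then x ∈ X and x ∉ C, from which x ∈ (X ∪ C) ∖ (X ∩ C).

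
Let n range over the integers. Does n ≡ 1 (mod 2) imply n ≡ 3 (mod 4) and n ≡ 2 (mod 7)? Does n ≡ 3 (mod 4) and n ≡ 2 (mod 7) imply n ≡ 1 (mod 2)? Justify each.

Not equivalent: only (⇐) holds.

[⇒] This fails: n = 1 gives 1 ≡ 1 (mod 2) but 1 ≡ 1 (mod 4), so the conjunction on the right does not hold.

[⇐] Conversely, if n ≡ 3 (mod 4) and n ≡ 2 (mod 7), then by the Chinese remainder theorem n ≡ 23 (mod 28). Since 23 ≡ 1 (mod 2) and 2 ∣ 28, we get n ≡ 1 (mod 2).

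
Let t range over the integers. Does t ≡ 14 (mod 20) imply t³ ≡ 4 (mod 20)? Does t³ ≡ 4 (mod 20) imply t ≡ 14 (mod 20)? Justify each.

Not equivalent: only (⇒) holds.

(⟸) This fails: take t = 4. Then 4³ = 64 ≡ 4 (mod 20), yet 4 ≡ 4 (mod 20), not 14.

(⟹) Suppose t ≡ 14 (mod 20). Write t = 20j + 14. Then (20j + 14)³ = 8000j³ + 16800j² + 11760j + 2744 = 20(400j³ + 840j² + 588j + 137) + 4, so t³ ≡ 4 (mod 20).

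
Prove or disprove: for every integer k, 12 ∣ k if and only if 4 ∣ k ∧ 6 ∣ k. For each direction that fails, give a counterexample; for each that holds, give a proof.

Equivalent; both directions hold.

(⇐) Suppose 4 ∣ k and 6 ∣ k. Any common multiple of 4 and 6 is a multiple of their lcm; here lcm(4, 6) = 4·6/gcd(4, 6) = 24/2 = 12, so 12 ∣ k.

(⇒) If 12 ∣ k, write k = 12q. Since 12 = 3·4, k = 4·(3q), so 4 ∣ k; and since 12 = 2·6, k = 6·(2q), so 6 ∣ k.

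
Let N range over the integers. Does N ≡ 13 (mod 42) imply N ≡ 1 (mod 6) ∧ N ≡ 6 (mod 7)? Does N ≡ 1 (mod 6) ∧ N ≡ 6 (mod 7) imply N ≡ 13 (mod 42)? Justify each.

Both directions hold; the statement is true.

(→) Suppose N ≡ 13 (mod 42); write N = 42j + 13. Since 6 ∣ 42, reducing mod 6 gives N ≡ 13 ≡ 1 (mod 6); since 7 ∣ 42, reducing mod 7 gives N ≡ 13 ≡ 6 (mod 7).

(←) Conversely, if N ≡ 1 (mod 6) and N ≡ 6 (mod 7), then by the Chinese remainder theorem N ≡ 13 (mod 42). This is exactly N ≡ 13 (mod 42).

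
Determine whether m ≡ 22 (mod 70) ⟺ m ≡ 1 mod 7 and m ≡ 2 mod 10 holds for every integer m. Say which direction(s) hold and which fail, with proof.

Both implications hold.

(→) Suppose m ≡ 22 (mod 70); write m = 70j + 22. Since 7 ∣ 70, reducing mod 7 gives m ≡ 22 ≡ 1 (mod 7); since 10 ∣ 70, reducing mod 10 gives m ≡ 22 ≡ 2 (mod 10).

(←) Conversely, if m ≡ 1 (mod 7) and m ≡ 2 (mod 10), then by the Chinese remainder theorem m ≡ 22 (mod 70). This is exactly m ≡ 22 (mod 70).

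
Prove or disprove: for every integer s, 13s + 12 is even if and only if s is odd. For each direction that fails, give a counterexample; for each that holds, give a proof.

(⇒) This fails: s = 2 gives 13s + 12 = 38, which is even, but 2 is even, not odd.

(⇐) This also fails: s = 7 is odd, but 13s + 12 = 103 is odd, not even.

Neither implication holds.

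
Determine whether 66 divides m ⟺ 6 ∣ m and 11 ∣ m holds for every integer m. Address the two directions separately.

(⟹) If 66 ∣ m, write m = 66q. Since 66 = 11·6, m = 6·(11q), so 6 ∣ m; and since 66 = 6·11, m = 11·(6q), so 11 ∣ m.

(⟸) Suppose 6 ∣ m and 11 ∣ m. Any common multiple of 6 and 11 is a multiple of their lcm; here gcd(6, 11) = 1, so lcm(6, 11) = 6·11 = 66, so 66 ∣ m.

Equivalent; both directions hold.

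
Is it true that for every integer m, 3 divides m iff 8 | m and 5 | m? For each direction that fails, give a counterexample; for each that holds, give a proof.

[⇒] This fails: take m = 3. Certainly 3 ∣ 3, but 8 ∤ 3.

[⇐] This fails: take m = 40. Both 8 ∣ 40 and 5 ∣ 40, yet 40 is not a multiple of 3 (since 40 = 13·3 + 1), so 3 ∤ 40.

Neither implication holds.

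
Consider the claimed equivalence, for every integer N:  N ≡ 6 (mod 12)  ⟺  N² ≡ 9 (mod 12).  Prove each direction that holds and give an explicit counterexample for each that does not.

(⇒) fails and (⇐) fails.

(→) This fails: take N = 6. Then 6 ≡ 6 (mod 12), but 6² = 36 ≡ 0 (mod 12), not 9.

(←) This fails: take N = 3. Then 3² = 9 ≡ 9 (mod 12), yet 3 ≡ 3 (mod 12), not 6.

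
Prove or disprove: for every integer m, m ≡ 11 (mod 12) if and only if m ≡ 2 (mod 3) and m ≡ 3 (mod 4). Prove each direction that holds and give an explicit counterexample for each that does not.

[⇒] Suppose m ≡ 11 (mod 12); write m = 12j + 11. Since 3 ∣ 12, reducing mod 3 gives m ≡ 11 ≡ 2 (mod 3); since 4 ∣ 12, reducing mod 4 gives m ≡ 11 ≡ 3 (mod 4).

[⇐] Conversely, if m ≡ 2 (mod 3) and m ≡ 3 (mod 4), then by the Chinese remainder theorem m ≡ 11 (mod 12). This is exactly m ≡ 11 (mod 12).

The biconditional holds.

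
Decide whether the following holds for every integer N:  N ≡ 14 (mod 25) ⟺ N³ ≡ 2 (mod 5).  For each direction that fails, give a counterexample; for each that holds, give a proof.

Neither direction holds.

[⇒] This fails: take N = 14. Then 14 ≡ 14 (mod 25), but 14³ = 2744 ≡ 4 (mod 5), not 2.

[⇐] This fails: take N = 3. Then 3³ = 27 ≡ 2 (mod 5), yet 3 ≡ 3 (mod 25), not 14.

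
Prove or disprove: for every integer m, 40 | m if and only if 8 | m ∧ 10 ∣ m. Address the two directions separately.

(→) If 40 ∣ m, write m = 40q. Since 40 = 5·8, m = 8·(5q), so 8 ∣ m; and since 40 = 4·10, m = 10·(4q), so 10 ∣ m.

(←) Suppose 8 ∣ m and 10 ∣ m. Any common multiple of 8 and 10 is a multiple of their lcm; here lcm(8, 10) = 8·10/gcd(8, 10) = 80/2 = 40, so 40 ∣ m.

Equivalent; both directions hold.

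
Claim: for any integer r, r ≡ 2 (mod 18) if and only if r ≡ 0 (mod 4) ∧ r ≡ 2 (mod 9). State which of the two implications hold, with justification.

(⟹) This fails: r = 2 gives 2 ≡ 2 (mod 18) but 2 ≡ 2 (mod 4), so the conjunction on the right does not hold.

(⟸) Conversely, if r ≡ 0 (mod 4) and r ≡ 2 (mod 9), then by the Chinese remainder theorem r ≡ 20 (mod 36). Since 20 ≡ 2 (mod 18) and 18 ∣ 36, we get r ≡ 2 (mod 18).

Only the converse holds.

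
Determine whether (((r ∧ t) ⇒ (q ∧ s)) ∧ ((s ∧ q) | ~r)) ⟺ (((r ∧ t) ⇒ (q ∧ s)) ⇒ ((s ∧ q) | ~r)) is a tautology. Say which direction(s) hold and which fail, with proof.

(←) This fails. Under t = T, q = F, r = T, s = F, the left side is false but the right side is true.

(→) Assume the antecedent. If r is true, the antecedent forces (t = F, q = T, r = T, s = T) or (t = T, q = T, r = T, s = T), and the consequent holds there. If r is false, the consequent reduces to true regardless of the other variables. Either way the consequent holds.

(⇒) holds; (⇐) fails.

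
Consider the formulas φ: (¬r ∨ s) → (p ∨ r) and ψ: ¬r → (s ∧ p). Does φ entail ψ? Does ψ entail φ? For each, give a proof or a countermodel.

(⇒) This fails. Under p = T, s = F, r = F, the left side is true but the right side is false.

(⇐) Assume the antecedent. If p is true, (¬r ∨ s) → (p ∨ r) reduces to true regardless of the other variables. If p is false, the antecedent forces (p = F, s = F, r = T) or (p = F, s = T, r = T), and (¬r ∨ s) → (p ∨ r) holds there. Either way (¬r ∨ s) → (p ∨ r) holds.

The forward direction fails; the converse holds.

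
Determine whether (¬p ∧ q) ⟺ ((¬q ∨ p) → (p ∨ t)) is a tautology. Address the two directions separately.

Not equivalent: only (⇒) holds.

[⇒] Assume the antecedent. If p is true, the antecedent cannot hold. If p is false, the antecedent forces (p = F, q = T, t = F) or (p = F, q = T, t = T), and (¬q ∨ p) → (p ∨ t) holds there. Either way (¬q ∨ p) → (p ∨ t) holds.

[⇐] This fails. Under p = T, q = F, t = F, the left side is false but the right side is true.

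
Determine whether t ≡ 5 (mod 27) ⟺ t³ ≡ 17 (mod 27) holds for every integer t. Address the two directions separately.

[⇐] This fails: take t = 14. Then 14³ = 2744 ≡ 17 (mod 27), yet 14 ≡ 14 (mod 27), not 5.

[⇒] Suppose t ≡ 5 (mod 27). Write t = 27j + 5. Then (27j + 5)³ = 19683j³ + 10935j² + 2025j + 125 = 27(729j³ + 405j² + 75j + 4) + 17, so t³ ≡ 17 (mod 27).

(⇒) holds; (⇐) fails.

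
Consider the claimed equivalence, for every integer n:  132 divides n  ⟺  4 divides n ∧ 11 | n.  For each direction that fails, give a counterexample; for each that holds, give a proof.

[⇒] If 132 ∣ n, write n = 132q. Since 132 = 33·4, n = 4·(33q), so 4 ∣ n; and since 132 = 12·11, n = 11·(12q), so 11 ∣ n.

[⇐] This fails: take n = 44. Both 4 ∣ 44 and 11 ∣ 44, yet 44 is not a multiple of 132 (since 44 = 0·132 + 44), so 132 ∤ 44.

The forward direction holds; the converse fails.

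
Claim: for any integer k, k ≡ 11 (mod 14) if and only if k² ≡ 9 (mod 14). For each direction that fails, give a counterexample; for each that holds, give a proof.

Forward direction. Suppose k ≡ 11 (mod 14). Write k = 14j + 11. Then (14j + 11)² = 196j² + 308j + 121 = 14(14j² + 22j + 8) + 9, so k² ≡ 9 (mod 14).

Converse. This fails: take k = 3. Then 3² = 9 ≡ 9 (mod 14), yet 3 ≡ 3 (mod 14), not 11.

The forward direction holds; the converse fails.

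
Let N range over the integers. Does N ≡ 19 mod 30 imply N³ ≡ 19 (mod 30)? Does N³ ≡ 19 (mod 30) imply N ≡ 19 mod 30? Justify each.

Equivalent; both directions hold.

(⟹) Suppose N ≡ 19 mod 30. Write N = 30j + 19. Then (30j + 19)³ = 27000j³ + 51300j² + 32490j + 6859 = 30(900j³ + 1710j² + 1083j + 228) + 19, so N³ ≡ 19 (mod 30).

(⟸) Conversely, suppose N³ ≡ 19 (mod 30). The only residue r in {0, …, 29} with r³ ≡ 19 (mod 30) is r = 19, so N ≡ 19 (mod 30).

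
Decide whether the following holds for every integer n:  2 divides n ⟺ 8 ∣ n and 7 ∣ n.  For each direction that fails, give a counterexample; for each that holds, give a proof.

Not equivalent: only (⇐) holds.

(←) Suppose 8 ∣ n and 7 ∣ n. Any common multiple of 8 and 7 is a multiple of their lcm; here gcd(8, 7) = 1, so lcm(8, 7) = 8·7 = 56, so 56 ∣ n. Since 2 ∣ 56, it follows that 2 ∣ n.

(→) This fails: take n = 2. Certainly 2 ∣ 2, but 8 ∤ 2.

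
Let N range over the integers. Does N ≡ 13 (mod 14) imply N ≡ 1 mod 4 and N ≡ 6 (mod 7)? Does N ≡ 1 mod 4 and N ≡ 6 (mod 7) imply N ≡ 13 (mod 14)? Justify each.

Only the reverse direction holds.

(⇒) This fails: N = 27 gives 27 ≡ 13 (mod 14) but 27 ≡ 3 (mod 4), so the conjunction on the right does not hold.

(⇐) Conversely, if N ≡ 1 (mod 4) and N ≡ 6 (mod 7), then by the Chinese remainder theorem N ≡ 13 (mod 28). Since 13 ≡ 13 (mod 14) and 14 ∣ 28, we get N ≡ 13 (mod 14).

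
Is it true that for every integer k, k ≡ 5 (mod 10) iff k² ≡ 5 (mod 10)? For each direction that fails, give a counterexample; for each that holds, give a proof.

(←) Suppose k² ≡ 5 (mod 10). The only residue r in {0, …, 9} with r² ≡ 5 (mod 10) is r = 5, so k ≡ 5 (mod 10).

(→) Suppose k ≡ 5 (mod 10). Write k = 10j + 5. Then (10j + 5)² = 100j² + 100j + 25 = 10(10j² + 10j + 2) + 5, so k² ≡ 5 (mod 10).

Both implications hold.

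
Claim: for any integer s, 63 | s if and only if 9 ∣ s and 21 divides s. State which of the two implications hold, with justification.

Both directions hold; the statement is true.

Forward direction. If 63 ∣ s, write s = 63q. Since 63 = 7·9, s = 9·(7q), so 9 ∣ s; and since 63 = 3·21, s = 21·(3q), so 21 ∣ s.

Converse. Suppose 9 ∣ s and 21 ∣ s. Any common multiple of 9 and 21 is a multiple of their lcm; here lcm(9, 21) = 9·21/gcd(9, 21) = 189/3 = 63, so 63 ∣ s.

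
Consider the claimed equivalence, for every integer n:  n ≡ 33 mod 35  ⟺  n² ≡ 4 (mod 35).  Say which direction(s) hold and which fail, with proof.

The forward direction holds; the converse fails.

(→) Suppose n ≡ 33 mod 35. Write n = 35j + 33. Then (35j + 33)² = 1225j² + 2310j + 1089 = 35(35j² + 66j + 31) + 4, so n² ≡ 4 (mod 35).

(←) This fails: take n = 2. Then 2² = 4 ≡ 4 (mod 35), yet 2 ≡ 2 (mod 35), not 33.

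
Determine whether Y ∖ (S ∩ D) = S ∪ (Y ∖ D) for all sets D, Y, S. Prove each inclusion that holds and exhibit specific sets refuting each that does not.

Both inclusions fail.

(⊆) This inclusion fails. Take D = {1}, Y = {1}, S = ∅; then 1 ∈ Y ∖ (S ∩ D) but 1 ∉ S ∪ (Y ∖ D).

(⊇) This inclusion fails. Take D = ∅, Y = ∅, S = {1}; then 1 ∈ S ∪ (Y ∖ D) but 1 ∉ Y ∖ (S ∩ D).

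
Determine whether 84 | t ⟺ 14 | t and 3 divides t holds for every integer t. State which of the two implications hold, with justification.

Only the forward implication holds.

(⇒) If 84 ∣ t, write t = 84q. Since 84 = 6·14, t = 14·(6q), so 14 ∣ t; and since 84 = 28·3, t = 3·(28q), so 3 ∣ t.

(⇐) This fails: take t = 42. Both 14 ∣ 42 and 3 ∣ 42, yet 42 is not a multiple of 84 (since 42 = 0·84 + 42), so 84 ∤ 42.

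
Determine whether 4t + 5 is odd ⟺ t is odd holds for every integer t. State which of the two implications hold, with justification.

(⇒) fails; (⇐) holds.

(⟹) This fails: take t = 2. Then 4t + 5 = 13, which is odd, yet t = 2 is even, not odd.

(⟸) Suppose t is odd. Since 4 is even, 4t is even for every t, so 4t + 5 has the same parity as 5, which is odd. Hence 4t + 5 is odd.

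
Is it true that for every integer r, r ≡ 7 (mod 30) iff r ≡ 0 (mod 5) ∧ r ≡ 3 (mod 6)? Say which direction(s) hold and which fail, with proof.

Both directions fail.

(⟹) This fails: r = 7 gives 7 ≡ 7 (mod 30) but 7 ≡ 2 (mod 5), so the conjunction on the right does not hold.

(⟸) This fails: r = 15 satisfies both congruences on the right (15 ≡ 0 mod 5 and 15 ≡ 3 mod 6) yet 15 ≡ 15 (mod 30), not 7.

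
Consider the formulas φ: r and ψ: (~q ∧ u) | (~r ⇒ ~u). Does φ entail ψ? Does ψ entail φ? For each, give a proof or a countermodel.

(⟹) Assume the antecedent. If r is true, (~q ∧ u) | (~r ⇒ ~u) reduces to true regardless of the other variables. If r is false, the antecedent cannot hold. Either way (~q ∧ u) | (~r ⇒ ~u) holds.

(⟸) This fails. Under r = F, q = F, u = F, the left side is false but the right side is true.

(⇒) holds; (⇐) fails.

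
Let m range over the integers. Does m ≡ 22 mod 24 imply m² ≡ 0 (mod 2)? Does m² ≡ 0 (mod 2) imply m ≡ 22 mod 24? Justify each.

The forward direction holds; the converse fails.

[⇒] Suppose m ≡ 22 (mod 24). Then m² ≡ 22² = 484 (mod 24), and since 2 ∣ 24, also m² ≡ 0 (mod 2).

[⇐] This fails: take m = 0. Then 0² = 0 ≡ 0 (mod 2), yet 0 ≡ 0 (mod 24), not 22.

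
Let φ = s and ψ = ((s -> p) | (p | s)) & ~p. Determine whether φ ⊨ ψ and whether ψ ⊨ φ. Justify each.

Both directions fail.

(⟹) This fails. Under p = T, s = T, the left side is true but the right side is false.

(⟸) This fails. Under p = F, s = F, the left side is false but the right side is true.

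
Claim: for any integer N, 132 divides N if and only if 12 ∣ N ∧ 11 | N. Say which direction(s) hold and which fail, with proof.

Both directions hold.

(⇒) If 132 ∣ N, write N = 132q. Since 132 = 11·12, N = 12·(11q), so 12 ∣ N; and since 132 = 12·11, N = 11·(12q), so 11 ∣ N.

(⇐) Suppose 12 ∣ N and 11 ∣ N. Any common multiple of 12 and 11 is a multiple of their lcm; here gcd(12, 11) = 1, so lcm(12, 11) = 12·11 = 132, so 132 ∣ N.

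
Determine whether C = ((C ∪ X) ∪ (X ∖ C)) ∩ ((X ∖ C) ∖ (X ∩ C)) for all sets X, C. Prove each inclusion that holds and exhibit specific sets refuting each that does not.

(⊆) This inclusion fails. Take X = ∅, C = {1}; then 1 ∈ C but 1 ∉ ((C ∪ X) ∪ (X ∖ C)) ∩ ((X ∖ C) ∖ (X ∩ C)).

(⊇) This inclusion fails. Take X = {1}, C = ∅; then 1 ∈ ((C ∪ X) ∪ (X ∖ C)) ∩ ((X ∖ C) ∖ (X ∩ C)) but 1 ∉ C.

(⊆) fails and (⊇) fails.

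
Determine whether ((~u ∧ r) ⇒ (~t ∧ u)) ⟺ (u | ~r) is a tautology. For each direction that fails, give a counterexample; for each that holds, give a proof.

Both implications hold.

(⟹) Assume the antecedent. If r is true, the antecedent forces (r = T, t = F, u = T) or (r = T, t = T, u = T), and u | ~r holds there. If r is false, u | ~r reduces to true regardless of the other variables. Either way u | ~r holds.

(⟸) Assume the antecedent. If r is true, the antecedent forces (r = T, t = F, u = T) or (r = T, t = T, u = T), and (~u ∧ r) ⇒ (~t ∧ u) holds there. If r is false, (~u ∧ r) ⇒ (~t ∧ u) reduces to true regardless of the other variables. Either way (~u ∧ r) ⇒ (~t ∧ u) holds.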